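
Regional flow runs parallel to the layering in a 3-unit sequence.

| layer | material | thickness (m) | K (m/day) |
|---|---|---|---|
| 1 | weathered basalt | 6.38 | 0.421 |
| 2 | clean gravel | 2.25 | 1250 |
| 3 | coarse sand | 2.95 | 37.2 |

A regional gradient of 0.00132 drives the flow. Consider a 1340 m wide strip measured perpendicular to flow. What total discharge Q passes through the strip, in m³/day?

Flow is parallel to layering, so each bed carries its own Darcy discharge and the transmissivities add.
Σ(K_i·b_i) = 0.421×6.38 + 1250×2.25 + 37.2×2.95 = 2925 m²/day.
Hydraulic gradient i = 0.00132.
Q = Σ(K_i·b_i) · W · i = 2925 × 1340 × 0.001320 = 5174 m³/day.

5170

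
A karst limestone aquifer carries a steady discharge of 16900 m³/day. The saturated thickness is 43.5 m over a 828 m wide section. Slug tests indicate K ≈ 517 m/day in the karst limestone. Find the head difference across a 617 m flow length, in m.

Cross-sectional area A = 828 × 43.5 = 36018 m².
From Q = K·A·i, i = Q / (K·A) = 16900 / (517.0 × 36018) = 0.0009076.
Head loss Δh = i · L = 0.0009076 × 617 = 0.5600 m.

0.560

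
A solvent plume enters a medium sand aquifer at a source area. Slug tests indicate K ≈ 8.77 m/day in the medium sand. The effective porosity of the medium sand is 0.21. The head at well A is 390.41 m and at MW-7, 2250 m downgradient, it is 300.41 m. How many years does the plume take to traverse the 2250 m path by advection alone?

3.69

Hydraulic gradient i = (390.41 − 300.41) / 2250 = 90 / 2250 = 0.04000.
Darcy flux q = K · i = 8.770 × 0.04000 = 0.3508 m/day.
Seepage velocity v = q / n_e = 0.3508 / 0.21 = 1.670 m/day.
Travel time t = L / v = 2250 / 1.670 = 1347 days = 3.688 years.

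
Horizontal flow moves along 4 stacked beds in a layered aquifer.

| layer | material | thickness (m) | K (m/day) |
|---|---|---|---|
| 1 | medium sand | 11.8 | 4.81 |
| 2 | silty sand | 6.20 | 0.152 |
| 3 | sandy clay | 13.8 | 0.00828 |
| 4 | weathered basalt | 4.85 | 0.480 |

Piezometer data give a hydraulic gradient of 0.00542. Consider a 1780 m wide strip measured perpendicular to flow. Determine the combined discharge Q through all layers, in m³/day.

Flow is parallel to layering, so each bed carries its own Darcy discharge and the transmissivities add.
Σ(K_i·b_i) = 4.81×11.8 + 0.152×6.20 + 0.00828×13.8 + 0.480×4.85 = 60.14 m²/day.
Hydraulic gradient i = 0.00542.
Q = Σ(K_i·b_i) · W · i = 60.14 × 1780 × 0.005420 = 580.2 m³/day.

580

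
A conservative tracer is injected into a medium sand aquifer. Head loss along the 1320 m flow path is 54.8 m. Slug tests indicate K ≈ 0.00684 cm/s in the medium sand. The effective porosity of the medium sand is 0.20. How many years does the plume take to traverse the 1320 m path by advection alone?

2.95

Convert K: 0.00684 cm/s × 864 = 5.910 m/day.
Hydraulic gradient i = Δh / L = 54.8 / 1320 = 0.04152.
Darcy flux q = K · i = 5.910 × 0.04152 = 0.2453 m/day.
Seepage velocity v = q / n_e = 0.2453 / 0.20 = 1.227 m/day.
Travel time t = L / v = 1320 / 1.227 = 1076 days = 2.946 years.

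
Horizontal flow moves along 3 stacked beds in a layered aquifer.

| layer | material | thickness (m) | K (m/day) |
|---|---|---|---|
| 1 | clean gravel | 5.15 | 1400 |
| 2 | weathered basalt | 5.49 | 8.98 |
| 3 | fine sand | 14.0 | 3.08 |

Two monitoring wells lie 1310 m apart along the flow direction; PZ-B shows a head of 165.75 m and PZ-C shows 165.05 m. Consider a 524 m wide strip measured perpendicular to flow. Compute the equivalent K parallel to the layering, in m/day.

296

Flow is parallel to layering, so each bed carries its own Darcy discharge and the transmissivities add.
Σ(K_i·b_i) = 1400×5.15 + 8.98×5.49 + 3.08×14.0 = 7302 m²/day.
Total thickness b = 24.64 m, so K_eq = Σ(K_i·b_i)/b = 296.4 m/day.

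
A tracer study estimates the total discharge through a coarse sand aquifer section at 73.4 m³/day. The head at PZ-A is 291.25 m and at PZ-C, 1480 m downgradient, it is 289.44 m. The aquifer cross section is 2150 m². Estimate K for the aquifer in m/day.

27.9

Hydraulic gradient i = (291.25 − 289.44) / 1480 = 1.81 / 1480 = 0.001223.
From Q = K·A·i, K = Q / (A·i) = 73.4 / (2150 × 0.001223) = 27.92 m/day.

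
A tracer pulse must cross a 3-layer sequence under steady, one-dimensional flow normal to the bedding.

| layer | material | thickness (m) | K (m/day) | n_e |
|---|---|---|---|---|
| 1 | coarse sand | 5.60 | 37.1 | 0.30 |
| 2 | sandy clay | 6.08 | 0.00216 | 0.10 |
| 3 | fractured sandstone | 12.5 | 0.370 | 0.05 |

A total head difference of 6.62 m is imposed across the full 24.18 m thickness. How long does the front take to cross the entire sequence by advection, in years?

With flow normal to the layers, continuity requires the same specific discharge q through every layer.
Σ(b_i/K_i) = 5.60/37.1 + 6.08/0.00216 + 12.5/0.370 = 2849 d.
q = Δh / Σ(b_i/K_i) = 6.62 / 2849 = 0.002324 m/day.
In each layer the seepage velocity is v_i = q/n_i, so the layer transit time is t_i = b_i·n_i / q:
  layer 1 (coarse sand): t_1 = 5.60 × 0.30 / 0.002324 = 722.9 d
  layer 2 (sandy clay): t_2 = 6.08 × 0.10 / 0.002324 = 261.6 d
  layer 3 (fractured sandstone): t_3 = 12.5 × 0.05 / 0.002324 = 269.0 d
Total t = Σ t_i = 1254 days = 3.432 years.

3.43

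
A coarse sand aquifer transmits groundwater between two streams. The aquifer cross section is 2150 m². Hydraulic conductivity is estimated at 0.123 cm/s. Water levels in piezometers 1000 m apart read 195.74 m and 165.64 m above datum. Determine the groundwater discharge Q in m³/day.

Convert K: 0.123 cm/s × 864 = 106.3 m/day.
Hydraulic gradient i = (195.74 − 165.64) / 1000 = 30.1 / 1000 = 0.03010.
Darcy's law: Q = K · A · i = 106.3 × 2150 × 0.03010 = 6877 m³/day.

6880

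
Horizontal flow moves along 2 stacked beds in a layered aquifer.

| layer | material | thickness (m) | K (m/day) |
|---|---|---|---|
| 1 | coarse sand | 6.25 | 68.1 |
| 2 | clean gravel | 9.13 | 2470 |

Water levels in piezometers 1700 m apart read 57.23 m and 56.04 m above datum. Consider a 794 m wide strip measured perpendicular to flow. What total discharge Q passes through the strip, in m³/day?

Flow is parallel to layering, so each bed carries its own Darcy discharge and the transmissivities add.
Σ(K_i·b_i) = 68.1×6.25 + 2470×9.13 = 22977 m²/day.
Hydraulic gradient i = (57.23 − 56.04) / 1700 = 1.19 / 1700 = 0.0007000.
Q = Σ(K_i·b_i) · W · i = 22977 × 794 × 0.0007000 = 12770 m³/day.

12800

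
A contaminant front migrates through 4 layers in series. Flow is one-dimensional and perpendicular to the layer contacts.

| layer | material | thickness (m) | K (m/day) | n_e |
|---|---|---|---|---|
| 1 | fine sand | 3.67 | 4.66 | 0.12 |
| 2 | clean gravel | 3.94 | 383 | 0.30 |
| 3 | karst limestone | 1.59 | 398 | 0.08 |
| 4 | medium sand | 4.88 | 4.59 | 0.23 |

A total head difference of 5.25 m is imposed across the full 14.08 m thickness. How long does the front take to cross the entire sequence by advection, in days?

1.02

With flow normal to the layers, continuity requires the same specific discharge q through every layer.
Σ(b_i/K_i) = 3.67/4.66 + 3.94/383 + 1.59/398 + 4.88/4.59 = 1.865 d.
q = Δh / Σ(b_i/K_i) = 5.25 / 1.865 = 2.815 m/day.
In each layer the seepage velocity is v_i = q/n_i, so the layer transit time is t_i = b_i·n_i / q:
  layer 1 (fine sand): t_1 = 3.67 × 0.12 / 2.815 = 0.1564 d
  layer 2 (clean gravel): t_2 = 3.94 × 0.30 / 2.815 = 0.4199 d
  layer 3 (karst limestone): t_3 = 1.59 × 0.08 / 2.815 = 0.04519 d
  layer 4 (medium sand): t_4 = 4.88 × 0.23 / 2.815 = 0.3987 d
Total t = Σ t_i = 1.020 days.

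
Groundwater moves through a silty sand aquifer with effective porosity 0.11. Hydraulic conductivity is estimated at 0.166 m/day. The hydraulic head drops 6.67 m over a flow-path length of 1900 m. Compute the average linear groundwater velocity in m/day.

0.00530

Hydraulic gradient i = Δh / L = 6.67 / 1900 = 0.003511.
Darcy flux q = K · i = 0.1660 × 0.003511 = 0.0005827 m/day.
Seepage velocity v = q / n_e = 0.0005827 / 0.11 = 0.005298 m/day.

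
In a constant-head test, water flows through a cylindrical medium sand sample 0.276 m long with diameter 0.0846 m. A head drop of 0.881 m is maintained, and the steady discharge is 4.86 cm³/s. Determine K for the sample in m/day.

Cross-sectional area A = π·(d/2)² = π × (0.0846/2)² = 0.005621 m².
Convert discharge: 4.86 cm³/s = 4.860e-06 m³/s.
Darcy's law rearranged: K = Q·L / (A·Δh) = 4.860e-06 × 0.276 / (0.005621 × 0.881) = 0.0002709 m/s = 23.40 m/day.

23.4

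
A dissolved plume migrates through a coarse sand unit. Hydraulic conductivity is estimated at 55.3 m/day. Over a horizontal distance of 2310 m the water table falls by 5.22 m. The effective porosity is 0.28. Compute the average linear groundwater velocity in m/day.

Hydraulic gradient i = Δh / L = 5.22 / 2310 = 0.002260.
Darcy flux q = K · i = 55.30 × 0.002260 = 0.1250 m/day.
Seepage velocity v = q / n_e = 0.1250 / 0.28 = 0.4463 m/day.

0.446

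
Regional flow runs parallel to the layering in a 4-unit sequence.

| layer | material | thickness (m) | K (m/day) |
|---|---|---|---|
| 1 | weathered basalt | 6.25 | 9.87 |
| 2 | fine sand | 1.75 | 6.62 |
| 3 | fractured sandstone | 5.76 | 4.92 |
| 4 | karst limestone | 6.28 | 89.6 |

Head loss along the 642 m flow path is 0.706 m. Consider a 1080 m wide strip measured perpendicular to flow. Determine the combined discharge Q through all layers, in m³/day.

789

Flow is parallel to layering, so each bed carries its own Darcy discharge and the transmissivities add.
Σ(K_i·b_i) = 9.87×6.25 + 6.62×1.75 + 4.92×5.76 + 89.6×6.28 = 664.3 m²/day.
Hydraulic gradient i = Δh / L = 0.706 / 642 = 0.001100.
Q = Σ(K_i·b_i) · W · i = 664.3 × 1080 × 0.001100 = 789.0 m³/day.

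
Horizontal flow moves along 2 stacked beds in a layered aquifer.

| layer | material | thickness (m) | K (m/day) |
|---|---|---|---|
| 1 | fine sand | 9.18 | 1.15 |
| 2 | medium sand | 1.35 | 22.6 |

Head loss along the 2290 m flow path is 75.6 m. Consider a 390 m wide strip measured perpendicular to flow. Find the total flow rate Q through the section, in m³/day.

529

Flow is parallel to layering, so each bed carries its own Darcy discharge and the transmissivities add.
Σ(K_i·b_i) = 1.15×9.18 + 22.6×1.35 = 41.07 m²/day.
Hydraulic gradient i = Δh / L = 75.6 / 2290 = 0.03301.
Q = Σ(K_i·b_i) · W · i = 41.07 × 390 × 0.03301 = 528.7 m³/day.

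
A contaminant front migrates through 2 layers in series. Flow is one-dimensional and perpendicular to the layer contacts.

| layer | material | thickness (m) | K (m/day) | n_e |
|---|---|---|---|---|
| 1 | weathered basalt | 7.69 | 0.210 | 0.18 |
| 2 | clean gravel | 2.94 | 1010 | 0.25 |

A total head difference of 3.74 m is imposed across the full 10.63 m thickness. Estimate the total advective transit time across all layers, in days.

With flow normal to the layers, continuity requires the same specific discharge q through every layer.
Σ(b_i/K_i) = 7.69/0.210 + 2.94/1010 = 36.62 d.
q = Δh / Σ(b_i/K_i) = 3.74 / 36.62 = 0.1021 m/day.
In each layer the seepage velocity is v_i = q/n_i, so the layer transit time is t_i = b_i·n_i / q:
  layer 1 (weathered basalt): t_1 = 7.69 × 0.18 / 0.1021 = 13.55 d
  layer 2 (clean gravel): t_2 = 2.94 × 0.25 / 0.1021 = 7.197 d
Total t = Σ t_i = 20.75 days.

20.8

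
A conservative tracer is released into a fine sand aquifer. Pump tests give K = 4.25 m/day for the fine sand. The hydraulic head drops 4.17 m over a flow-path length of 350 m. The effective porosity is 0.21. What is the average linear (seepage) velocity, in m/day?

0.241

Hydraulic gradient i = Δh / L = 4.17 / 350 = 0.01191.
Darcy flux q = K · i = 4.250 × 0.01191 = 0.05064 m/day.
Seepage velocity v = q / n_e = 0.05064 / 0.21 = 0.2411 m/day.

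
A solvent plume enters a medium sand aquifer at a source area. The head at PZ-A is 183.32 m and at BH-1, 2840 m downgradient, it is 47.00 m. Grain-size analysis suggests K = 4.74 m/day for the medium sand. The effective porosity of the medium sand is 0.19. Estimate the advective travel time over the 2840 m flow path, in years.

6.49

Hydraulic gradient i = (183.32 − 47.00) / 2840 = 136.32 / 2840 = 0.04800.
Darcy flux q = K · i = 4.740 × 0.04800 = 0.2275 m/day.
Seepage velocity v = q / n_e = 0.2275 / 0.19 = 1.197 m/day.
Travel time t = L / v = 2840 / 1.197 = 2372 days = 6.493 years.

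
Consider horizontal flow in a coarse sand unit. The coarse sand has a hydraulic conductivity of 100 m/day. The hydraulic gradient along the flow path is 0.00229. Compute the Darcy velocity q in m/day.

0.229

Hydraulic gradient i = 0.00229.
Specific discharge q = K · i = 100.0 × 0.002290 = 0.2290 m/day.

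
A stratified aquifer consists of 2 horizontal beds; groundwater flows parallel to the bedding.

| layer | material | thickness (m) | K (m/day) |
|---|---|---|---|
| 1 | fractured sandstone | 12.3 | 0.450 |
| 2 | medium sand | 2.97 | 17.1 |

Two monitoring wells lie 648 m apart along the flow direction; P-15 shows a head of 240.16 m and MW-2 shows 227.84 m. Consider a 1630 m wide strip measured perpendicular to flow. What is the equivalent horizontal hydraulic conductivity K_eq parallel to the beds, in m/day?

3.69

Flow is parallel to layering, so each bed carries its own Darcy discharge and the transmissivities add.
Σ(K_i·b_i) = 0.450×12.3 + 17.1×2.97 = 56.32 m²/day.
Total thickness b = 15.27 m, so K_eq = Σ(K_i·b_i)/b = 3.688 m/day.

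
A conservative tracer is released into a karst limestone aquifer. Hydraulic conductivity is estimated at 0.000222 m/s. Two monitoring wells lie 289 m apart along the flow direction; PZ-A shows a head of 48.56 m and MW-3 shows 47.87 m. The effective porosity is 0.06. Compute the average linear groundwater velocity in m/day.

Convert K: 0.000222 m/s × 86400 = 19.18 m/day.
Hydraulic gradient i = (48.56 − 47.87) / 289 = 0.69 / 289 = 0.002388.
Darcy flux q = K · i = 19.18 × 0.002388 = 0.04579 m/day.
Seepage velocity v = q / n_e = 0.04579 / 0.06 = 0.7632 m/day.

0.763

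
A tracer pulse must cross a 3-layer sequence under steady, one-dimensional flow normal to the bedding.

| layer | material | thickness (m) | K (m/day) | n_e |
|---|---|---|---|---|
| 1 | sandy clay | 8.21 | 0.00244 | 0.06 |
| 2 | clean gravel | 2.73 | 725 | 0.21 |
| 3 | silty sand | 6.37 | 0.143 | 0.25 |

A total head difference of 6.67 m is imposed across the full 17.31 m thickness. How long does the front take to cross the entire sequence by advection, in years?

With flow normal to the layers, continuity requires the same specific discharge q through every layer.
Σ(b_i/K_i) = 8.21/0.00244 + 2.73/725 + 6.37/0.143 = 3409 d.
q = Δh / Σ(b_i/K_i) = 6.67 / 3409 = 0.001956 m/day.
In each layer the seepage velocity is v_i = q/n_i, so the layer transit time is t_i = b_i·n_i / q:
  layer 1 (sandy clay): t_1 = 8.21 × 0.06 / 0.001956 = 251.8 d
  layer 2 (clean gravel): t_2 = 2.73 × 0.21 / 0.001956 = 293.0 d
  layer 3 (silty sand): t_3 = 6.37 × 0.25 / 0.001956 = 814.0 d
Total t = Σ t_i = 1359 days = 3.720 years.

3.72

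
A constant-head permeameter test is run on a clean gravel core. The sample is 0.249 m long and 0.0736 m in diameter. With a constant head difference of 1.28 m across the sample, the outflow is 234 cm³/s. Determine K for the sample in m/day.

Cross-sectional area A = π·(d/2)² = π × (0.0736/2)² = 0.004254 m².
Convert discharge: 234 cm³/s = 0.0002340 m³/s.
Darcy's law rearranged: K = Q·L / (A·Δh) = 0.0002340 × 0.249 / (0.004254 × 1.28) = 0.01070 m/s = 924.4 m/day.

924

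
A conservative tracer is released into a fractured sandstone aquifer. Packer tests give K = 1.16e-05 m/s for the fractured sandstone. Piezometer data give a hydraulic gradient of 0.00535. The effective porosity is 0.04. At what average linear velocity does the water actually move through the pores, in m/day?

0.134

Convert K: 1.16e-05 m/s × 86400 = 1.002 m/day.
Hydraulic gradient i = 0.00535.
Darcy flux q = K · i = 1.002 × 0.005350 = 0.005362 m/day.
Seepage velocity v = q / n_e = 0.005362 / 0.04 = 0.1340 m/day.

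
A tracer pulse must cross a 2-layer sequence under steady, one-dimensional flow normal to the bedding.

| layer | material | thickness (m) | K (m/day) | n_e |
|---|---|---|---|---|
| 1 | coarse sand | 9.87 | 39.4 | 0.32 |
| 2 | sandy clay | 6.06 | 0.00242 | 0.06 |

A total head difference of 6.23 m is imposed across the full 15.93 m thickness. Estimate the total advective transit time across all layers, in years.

With flow normal to the layers, continuity requires the same specific discharge q through every layer.
Σ(b_i/K_i) = 9.87/39.4 + 6.06/0.00242 = 2504 d.
q = Δh / Σ(b_i/K_i) = 6.23 / 2504 = 0.002488 m/day.
In each layer the seepage velocity is v_i = q/n_i, so the layer transit time is t_i = b_i·n_i / q:
  layer 1 (coarse sand): t_1 = 9.87 × 0.32 / 0.002488 = 1270 d
  layer 2 (sandy clay): t_2 = 6.06 × 0.06 / 0.002488 = 146.2 d
Total t = Σ t_i = 1416 days = 3.876 years.

3.88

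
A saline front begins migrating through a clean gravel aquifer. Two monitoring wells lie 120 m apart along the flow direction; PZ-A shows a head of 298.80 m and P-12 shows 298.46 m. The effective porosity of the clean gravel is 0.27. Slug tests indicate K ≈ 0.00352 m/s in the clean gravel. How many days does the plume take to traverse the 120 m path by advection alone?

37.6

Convert K: 0.00352 m/s × 86400 = 304.1 m/day.
Hydraulic gradient i = (298.80 − 298.46) / 120 = 0.34 / 120 = 0.002833.
Darcy flux q = K · i = 304.1 × 0.002833 = 0.8617 m/day.
Seepage velocity v = q / n_e = 0.8617 / 0.27 = 3.191 m/day.
Travel time t = L / v = 120 / 3.191 = 37.60 days.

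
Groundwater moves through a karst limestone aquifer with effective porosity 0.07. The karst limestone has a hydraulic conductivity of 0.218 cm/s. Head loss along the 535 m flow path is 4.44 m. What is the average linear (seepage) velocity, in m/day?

Convert K: 0.218 cm/s × 864 = 188.4 m/day.
Hydraulic gradient i = Δh / L = 4.44 / 535 = 0.008299.
Darcy flux q = K · i = 188.4 × 0.008299 = 1.563 m/day.
Seepage velocity v = q / n_e = 1.563 / 0.07 = 22.33 m/day.

22.3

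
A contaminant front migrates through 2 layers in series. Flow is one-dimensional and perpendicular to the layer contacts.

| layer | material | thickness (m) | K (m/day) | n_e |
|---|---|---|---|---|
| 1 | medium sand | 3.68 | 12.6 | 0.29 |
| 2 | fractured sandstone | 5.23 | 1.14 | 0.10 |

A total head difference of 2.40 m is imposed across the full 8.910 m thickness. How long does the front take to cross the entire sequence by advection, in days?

3.23

With flow normal to the layers, continuity requires the same specific discharge q through every layer.
Σ(b_i/K_i) = 3.68/12.6 + 5.23/1.14 = 4.880 d.
q = Δh / Σ(b_i/K_i) = 2.40 / 4.880 = 0.4918 m/day.
In each layer the seepage velocity is v_i = q/n_i, so the layer transit time is t_i = b_i·n_i / q:
  layer 1 (medium sand): t_1 = 3.68 × 0.29 / 0.4918 = 2.170 d
  layer 2 (fractured sandstone): t_2 = 5.23 × 0.10 / 0.4918 = 1.063 d
Total t = Σ t_i = 3.233 days.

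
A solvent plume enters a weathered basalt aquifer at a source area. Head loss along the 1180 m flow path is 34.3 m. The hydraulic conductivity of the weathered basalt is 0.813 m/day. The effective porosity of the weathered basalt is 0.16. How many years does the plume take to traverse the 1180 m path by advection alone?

21.9

Hydraulic gradient i = Δh / L = 34.3 / 1180 = 0.02907.
Darcy flux q = K · i = 0.8130 × 0.02907 = 0.02363 m/day.
Seepage velocity v = q / n_e = 0.02363 / 0.16 = 0.1477 m/day.
Travel time t = L / v = 1180 / 0.1477 = 7989 days = 21.87 years.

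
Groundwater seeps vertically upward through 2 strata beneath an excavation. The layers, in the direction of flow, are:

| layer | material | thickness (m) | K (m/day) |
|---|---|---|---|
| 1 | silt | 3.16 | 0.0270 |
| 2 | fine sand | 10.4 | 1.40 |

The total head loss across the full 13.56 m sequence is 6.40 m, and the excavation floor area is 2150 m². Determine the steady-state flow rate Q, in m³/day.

111

Flow is perpendicular to layering, so the layers act in series and the equivalent K is the thickness-weighted harmonic mean.
Total thickness L = 3.16 + 10.4 = 13.56 m.
Σ(b_i/K_i) = 3.16/0.0270 + 10.4/1.40 = 124.5 d.
K_eq = L / Σ(b_i/K_i) = 13.56 / 124.5 = 0.1089 m/day.
Q = K_eq · A · (Δh/L) = 0.1089 × 2150 × (6.40/13.56) = 110.6 m³/day.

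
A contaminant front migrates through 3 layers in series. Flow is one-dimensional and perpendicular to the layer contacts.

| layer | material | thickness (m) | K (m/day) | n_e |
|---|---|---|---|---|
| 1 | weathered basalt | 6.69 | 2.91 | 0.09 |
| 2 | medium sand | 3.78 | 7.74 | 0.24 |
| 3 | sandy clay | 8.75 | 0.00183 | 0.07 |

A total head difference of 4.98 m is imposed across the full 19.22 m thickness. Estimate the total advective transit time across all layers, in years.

With flow normal to the layers, continuity requires the same specific discharge q through every layer.
Σ(b_i/K_i) = 6.69/2.91 + 3.78/7.74 + 8.75/0.00183 = 4784 d.
q = Δh / Σ(b_i/K_i) = 4.98 / 4784 = 0.001041 m/day.
In each layer the seepage velocity is v_i = q/n_i, so the layer transit time is t_i = b_i·n_i / q:
  layer 1 (weathered basalt): t_1 = 6.69 × 0.09 / 0.001041 = 578.4 d
  layer 2 (medium sand): t_2 = 3.78 × 0.24 / 0.001041 = 871.5 d
  layer 3 (sandy clay): t_3 = 8.75 × 0.07 / 0.001041 = 588.4 d
Total t = Σ t_i = 2038 days = 5.581 years.

5.58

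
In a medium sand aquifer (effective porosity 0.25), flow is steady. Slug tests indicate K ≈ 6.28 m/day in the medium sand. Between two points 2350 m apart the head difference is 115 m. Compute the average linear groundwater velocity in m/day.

1.23

Hydraulic gradient i = Δh / L = 115 / 2350 = 0.04894.
Darcy flux q = K · i = 6.280 × 0.04894 = 0.3073 m/day.
Seepage velocity v = q / n_e = 0.3073 / 0.25 = 1.229 m/day.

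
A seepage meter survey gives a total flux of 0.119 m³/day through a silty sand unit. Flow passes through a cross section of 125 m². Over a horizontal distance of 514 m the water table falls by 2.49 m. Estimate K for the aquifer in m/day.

Hydraulic gradient i = Δh / L = 2.49 / 514 = 0.004844.
From Q = K·A·i, K = Q / (A·i) = 0.119 / (125.0 × 0.004844) = 0.1965 m/day.

0.197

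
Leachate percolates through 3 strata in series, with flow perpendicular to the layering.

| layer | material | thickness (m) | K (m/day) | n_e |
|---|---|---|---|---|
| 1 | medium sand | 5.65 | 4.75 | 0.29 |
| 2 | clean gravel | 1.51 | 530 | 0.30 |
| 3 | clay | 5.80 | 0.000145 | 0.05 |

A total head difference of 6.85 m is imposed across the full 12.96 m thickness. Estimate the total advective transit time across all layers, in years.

38.1

With flow normal to the layers, continuity requires the same specific discharge q through every layer.
Σ(b_i/K_i) = 5.65/4.75 + 1.51/530 + 5.80/0.000145 = 40001 d.
q = Δh / Σ(b_i/K_i) = 6.85 / 40001 = 0.0001712 m/day.
In each layer the seepage velocity is v_i = q/n_i, so the layer transit time is t_i = b_i·n_i / q:
  layer 1 (medium sand): t_1 = 5.65 × 0.29 / 0.0001712 = 9568 d
  layer 2 (clean gravel): t_2 = 1.51 × 0.30 / 0.0001712 = 2645 d
  layer 3 (clay): t_3 = 5.80 × 0.05 / 0.0001712 = 1693 d
Total t = Σ t_i = 13907 days = 38.08 years.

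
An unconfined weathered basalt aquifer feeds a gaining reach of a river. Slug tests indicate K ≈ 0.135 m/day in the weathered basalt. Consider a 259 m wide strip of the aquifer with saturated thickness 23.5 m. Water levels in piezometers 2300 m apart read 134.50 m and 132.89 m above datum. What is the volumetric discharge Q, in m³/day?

Cross-sectional area A = 259 × 23.5 = 6086 m².
Hydraulic gradient i = (134.50 − 132.89) / 2300 = 1.61 / 2300 = 0.0007000.
Darcy's law: Q = K · A · i = 0.1350 × 6086 × 0.0007000 = 0.5752 m³/day.

0.575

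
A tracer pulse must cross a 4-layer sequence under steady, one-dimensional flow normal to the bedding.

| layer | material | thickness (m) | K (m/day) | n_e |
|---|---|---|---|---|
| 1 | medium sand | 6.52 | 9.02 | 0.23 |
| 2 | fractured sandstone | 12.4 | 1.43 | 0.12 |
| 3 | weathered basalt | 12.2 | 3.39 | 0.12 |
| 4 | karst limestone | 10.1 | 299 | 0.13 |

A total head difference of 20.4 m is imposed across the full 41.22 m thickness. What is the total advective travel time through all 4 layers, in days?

3.68

With flow normal to the layers, continuity requires the same specific discharge q through every layer.
Σ(b_i/K_i) = 6.52/9.02 + 12.4/1.43 + 12.2/3.39 + 10.1/299 = 13.03 d.
q = Δh / Σ(b_i/K_i) = 20.4 / 13.03 = 1.566 m/day.
In each layer the seepage velocity is v_i = q/n_i, so the layer transit time is t_i = b_i·n_i / q:
  layer 1 (medium sand): t_1 = 6.52 × 0.23 / 1.566 = 0.9576 d
  layer 2 (fractured sandstone): t_2 = 12.4 × 0.12 / 1.566 = 0.9502 d
  layer 3 (weathered basalt): t_3 = 12.2 × 0.12 / 1.566 = 0.9349 d
  layer 4 (karst limestone): t_4 = 10.1 × 0.13 / 1.566 = 0.8384 d
Total t = Σ t_i = 3.681 days.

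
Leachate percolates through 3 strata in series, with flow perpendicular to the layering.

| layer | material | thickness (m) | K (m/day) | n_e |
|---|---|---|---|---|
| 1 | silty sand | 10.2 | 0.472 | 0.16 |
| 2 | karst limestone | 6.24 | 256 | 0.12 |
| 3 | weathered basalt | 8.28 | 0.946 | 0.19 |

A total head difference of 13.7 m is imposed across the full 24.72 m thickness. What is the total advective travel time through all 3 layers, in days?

With flow normal to the layers, continuity requires the same specific discharge q through every layer.
Σ(b_i/K_i) = 10.2/0.472 + 6.24/256 + 8.28/0.946 = 30.39 d.
q = Δh / Σ(b_i/K_i) = 13.7 / 30.39 = 0.4508 m/day.
In each layer the seepage velocity is v_i = q/n_i, so the layer transit time is t_i = b_i·n_i / q:
  layer 1 (silty sand): t_1 = 10.2 × 0.16 / 0.4508 = 3.620 d
  layer 2 (karst limestone): t_2 = 6.24 × 0.12 / 0.4508 = 1.661 d
  layer 3 (weathered basalt): t_3 = 8.28 × 0.19 / 0.4508 = 3.489 d
Total t = Σ t_i = 8.770 days.

8.77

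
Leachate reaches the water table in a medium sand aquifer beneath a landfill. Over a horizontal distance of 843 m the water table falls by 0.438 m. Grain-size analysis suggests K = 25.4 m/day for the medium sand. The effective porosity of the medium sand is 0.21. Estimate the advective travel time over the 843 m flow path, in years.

36.7

Hydraulic gradient i = Δh / L = 0.438 / 843 = 0.0005196.
Darcy flux q = K · i = 25.40 × 0.0005196 = 0.01320 m/day.
Seepage velocity v = q / n_e = 0.01320 / 0.21 = 0.06284 m/day.
Travel time t = L / v = 843 / 0.06284 = 13414 days = 36.73 years.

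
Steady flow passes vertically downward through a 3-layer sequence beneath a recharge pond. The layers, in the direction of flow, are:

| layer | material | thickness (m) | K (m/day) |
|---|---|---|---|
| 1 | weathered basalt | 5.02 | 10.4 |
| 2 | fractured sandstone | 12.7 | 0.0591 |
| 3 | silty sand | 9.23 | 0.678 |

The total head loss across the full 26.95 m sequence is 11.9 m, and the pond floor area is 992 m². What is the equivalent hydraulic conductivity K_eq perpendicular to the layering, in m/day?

Flow is perpendicular to layering, so the layers act in series and the equivalent K is the thickness-weighted harmonic mean.
Total thickness L = 5.02 + 12.7 + 9.23 = 26.95 m.
Σ(b_i/K_i) = 5.02/10.4 + 12.7/0.0591 + 9.23/0.678 = 229.0 d.
K_eq = L / Σ(b_i/K_i) = 26.95 / 229.0 = 0.1177 m/day.

0.118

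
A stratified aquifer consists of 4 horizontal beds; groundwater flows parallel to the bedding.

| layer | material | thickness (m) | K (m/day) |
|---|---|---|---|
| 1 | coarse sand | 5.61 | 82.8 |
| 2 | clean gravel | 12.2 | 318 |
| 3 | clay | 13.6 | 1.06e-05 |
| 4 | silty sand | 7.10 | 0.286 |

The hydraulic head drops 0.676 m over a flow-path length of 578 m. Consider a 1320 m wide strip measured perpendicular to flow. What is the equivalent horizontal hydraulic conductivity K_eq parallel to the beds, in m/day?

Flow is parallel to layering, so each bed carries its own Darcy discharge and the transmissivities add.
Σ(K_i·b_i) = 82.8×5.61 + 318×12.2 + 1.06e-05×13.6 + 0.286×7.10 = 4346 m²/day.
Total thickness b = 38.51 m, so K_eq = Σ(K_i·b_i)/b = 112.9 m/day.

113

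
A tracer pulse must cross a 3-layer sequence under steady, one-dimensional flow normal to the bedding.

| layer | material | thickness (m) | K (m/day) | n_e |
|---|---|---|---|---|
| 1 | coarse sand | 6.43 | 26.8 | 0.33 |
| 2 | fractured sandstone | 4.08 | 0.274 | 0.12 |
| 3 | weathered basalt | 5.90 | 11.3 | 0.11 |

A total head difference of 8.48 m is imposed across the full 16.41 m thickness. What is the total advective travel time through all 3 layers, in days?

6.02

With flow normal to the layers, continuity requires the same specific discharge q through every layer.
Σ(b_i/K_i) = 6.43/26.8 + 4.08/0.274 + 5.90/11.3 = 15.65 d.
q = Δh / Σ(b_i/K_i) = 8.48 / 15.65 = 0.5418 m/day.
In each layer the seepage velocity is v_i = q/n_i, so the layer transit time is t_i = b_i·n_i / q:
  layer 1 (coarse sand): t_1 = 6.43 × 0.33 / 0.5418 = 3.917 d
  layer 2 (fractured sandstone): t_2 = 4.08 × 0.12 / 0.5418 = 0.9037 d
  layer 3 (weathered basalt): t_3 = 5.90 × 0.11 / 0.5418 = 1.198 d
Total t = Σ t_i = 6.018 days.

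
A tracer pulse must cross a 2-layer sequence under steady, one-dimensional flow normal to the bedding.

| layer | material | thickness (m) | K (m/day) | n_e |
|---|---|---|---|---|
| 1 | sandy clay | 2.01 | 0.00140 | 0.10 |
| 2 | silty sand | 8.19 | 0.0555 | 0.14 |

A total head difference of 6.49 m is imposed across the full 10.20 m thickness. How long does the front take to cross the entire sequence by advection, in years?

0.900

With flow normal to the layers, continuity requires the same specific discharge q through every layer.
Σ(b_i/K_i) = 2.01/0.00140 + 8.19/0.0555 = 1583 d.
q = Δh / Σ(b_i/K_i) = 6.49 / 1583 = 0.004099 m/day.
In each layer the seepage velocity is v_i = q/n_i, so the layer transit time is t_i = b_i·n_i / q:
  layer 1 (sandy clay): t_1 = 2.01 × 0.10 / 0.004099 = 49.04 d
  layer 2 (silty sand): t_2 = 8.19 × 0.14 / 0.004099 = 279.7 d
Total t = Σ t_i = 328.8 days = 0.9001 years.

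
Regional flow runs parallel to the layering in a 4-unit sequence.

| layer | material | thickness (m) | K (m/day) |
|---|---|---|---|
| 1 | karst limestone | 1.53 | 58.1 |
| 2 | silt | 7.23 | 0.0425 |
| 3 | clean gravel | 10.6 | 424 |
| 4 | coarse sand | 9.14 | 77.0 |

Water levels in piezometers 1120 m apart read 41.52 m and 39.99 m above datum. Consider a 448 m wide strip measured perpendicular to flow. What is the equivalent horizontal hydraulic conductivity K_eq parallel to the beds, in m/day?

186

Flow is parallel to layering, so each bed carries its own Darcy discharge and the transmissivities add.
Σ(K_i·b_i) = 58.1×1.53 + 0.0425×7.23 + 424×10.6 + 77.0×9.14 = 5287 m²/day.
Total thickness b = 28.50 m, so K_eq = Σ(K_i·b_i)/b = 185.5 m/day.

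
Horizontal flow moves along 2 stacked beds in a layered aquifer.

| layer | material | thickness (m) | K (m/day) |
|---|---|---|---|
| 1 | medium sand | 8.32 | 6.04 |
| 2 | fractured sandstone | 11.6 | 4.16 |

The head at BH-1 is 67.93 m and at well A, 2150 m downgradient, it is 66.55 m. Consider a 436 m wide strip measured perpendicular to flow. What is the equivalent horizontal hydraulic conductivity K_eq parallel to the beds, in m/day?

4.95

Flow is parallel to layering, so each bed carries its own Darcy discharge and the transmissivities add.
Σ(K_i·b_i) = 6.04×8.32 + 4.16×11.6 = 98.51 m²/day.
Total thickness b = 19.92 m, so K_eq = Σ(K_i·b_i)/b = 4.945 m/day.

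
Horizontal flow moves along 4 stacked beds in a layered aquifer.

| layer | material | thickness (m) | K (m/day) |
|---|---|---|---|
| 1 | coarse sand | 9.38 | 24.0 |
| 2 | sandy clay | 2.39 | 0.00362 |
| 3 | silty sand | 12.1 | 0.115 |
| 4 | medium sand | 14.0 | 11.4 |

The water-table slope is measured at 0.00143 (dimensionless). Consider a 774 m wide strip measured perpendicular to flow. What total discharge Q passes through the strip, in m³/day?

427

Flow is parallel to layering, so each bed carries its own Darcy discharge and the transmissivities add.
Σ(K_i·b_i) = 24.0×9.38 + 0.00362×2.39 + 0.115×12.1 + 11.4×14.0 = 386.1 m²/day.
Hydraulic gradient i = 0.00143.
Q = Σ(K_i·b_i) · W · i = 386.1 × 774 × 0.001430 = 427.4 m³/day.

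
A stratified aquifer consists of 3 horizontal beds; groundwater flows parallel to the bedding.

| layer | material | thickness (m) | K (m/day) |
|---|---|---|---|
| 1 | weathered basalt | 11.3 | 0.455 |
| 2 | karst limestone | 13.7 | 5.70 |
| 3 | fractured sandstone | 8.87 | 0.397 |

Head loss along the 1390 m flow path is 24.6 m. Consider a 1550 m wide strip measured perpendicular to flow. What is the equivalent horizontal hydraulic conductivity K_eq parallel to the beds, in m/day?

Flow is parallel to layering, so each bed carries its own Darcy discharge and the transmissivities add.
Σ(K_i·b_i) = 0.455×11.3 + 5.70×13.7 + 0.397×8.87 = 86.75 m²/day.
Total thickness b = 33.87 m, so K_eq = Σ(K_i·b_i)/b = 2.561 m/day.

2.56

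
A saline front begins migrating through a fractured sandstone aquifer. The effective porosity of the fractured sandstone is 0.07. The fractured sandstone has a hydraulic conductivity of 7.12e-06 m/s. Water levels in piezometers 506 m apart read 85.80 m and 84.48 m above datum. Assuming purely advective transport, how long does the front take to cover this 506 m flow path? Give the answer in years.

Convert K: 7.12e-06 m/s × 86400 = 0.6152 m/day.
Hydraulic gradient i = (85.80 − 84.48) / 506 = 1.32 / 506 = 0.002609.
Darcy flux q = K · i = 0.6152 × 0.002609 = 0.001605 m/day.
Seepage velocity v = q / n_e = 0.001605 / 0.07 = 0.02293 m/day.
Travel time t = L / v = 506 / 0.02293 = 22071 days = 60.43 years.

60.4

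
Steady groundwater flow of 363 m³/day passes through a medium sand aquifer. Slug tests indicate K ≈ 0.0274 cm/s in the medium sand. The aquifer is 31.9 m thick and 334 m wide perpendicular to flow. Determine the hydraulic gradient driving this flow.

0.00144

Convert K: 0.0274 cm/s × 864 = 23.67 m/day.
Cross-sectional area A = 334 × 31.9 = 10655 m².
From Q = K·A·i, i = Q / (K·A) = 363 / (23.67 × 10655) = 0.001439.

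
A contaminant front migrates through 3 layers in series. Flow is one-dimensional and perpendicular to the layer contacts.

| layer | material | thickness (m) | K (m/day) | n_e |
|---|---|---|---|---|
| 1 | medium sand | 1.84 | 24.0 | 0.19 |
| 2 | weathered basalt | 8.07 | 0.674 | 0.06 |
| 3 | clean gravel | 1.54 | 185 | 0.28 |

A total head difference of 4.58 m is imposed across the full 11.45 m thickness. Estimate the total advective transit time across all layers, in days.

With flow normal to the layers, continuity requires the same specific discharge q through every layer.
Σ(b_i/K_i) = 1.84/24.0 + 8.07/0.674 + 1.54/185 = 12.06 d.
q = Δh / Σ(b_i/K_i) = 4.58 / 12.06 = 0.3798 m/day.
In each layer the seepage velocity is v_i = q/n_i, so the layer transit time is t_i = b_i·n_i / q:
  layer 1 (medium sand): t_1 = 1.84 × 0.19 / 0.3798 = 0.9204 d
  layer 2 (weathered basalt): t_2 = 8.07 × 0.06 / 0.3798 = 1.275 d
  layer 3 (clean gravel): t_3 = 1.54 × 0.28 / 0.3798 = 1.135 d
Total t = Σ t_i = 3.331 days.

3.33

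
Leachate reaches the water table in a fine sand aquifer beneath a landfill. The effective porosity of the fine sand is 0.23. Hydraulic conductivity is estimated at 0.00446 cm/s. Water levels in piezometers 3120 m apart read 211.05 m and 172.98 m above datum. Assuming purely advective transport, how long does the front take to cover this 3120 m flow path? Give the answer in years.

Convert K: 0.00446 cm/s × 864 = 3.853 m/day.
Hydraulic gradient i = (211.05 − 172.98) / 3120 = 38.07 / 3120 = 0.01220.
Darcy flux q = K · i = 3.853 × 0.01220 = 0.04702 m/day.
Seepage velocity v = q / n_e = 0.04702 / 0.23 = 0.2044 m/day.
Travel time t = L / v = 3120 / 0.2044 = 15262 days = 41.78 years.

41.8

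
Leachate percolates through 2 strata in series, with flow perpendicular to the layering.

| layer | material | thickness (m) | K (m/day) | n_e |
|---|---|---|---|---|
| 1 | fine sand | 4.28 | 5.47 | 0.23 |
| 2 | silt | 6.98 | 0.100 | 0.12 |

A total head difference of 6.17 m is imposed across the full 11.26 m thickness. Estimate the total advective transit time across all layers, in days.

With flow normal to the layers, continuity requires the same specific discharge q through every layer.
Σ(b_i/K_i) = 4.28/5.47 + 6.98/0.100 = 70.58 d.
q = Δh / Σ(b_i/K_i) = 6.17 / 70.58 = 0.08742 m/day.
In each layer the seepage velocity is v_i = q/n_i, so the layer transit time is t_i = b_i·n_i / q:
  layer 1 (fine sand): t_1 = 4.28 × 0.23 / 0.08742 = 11.26 d
  layer 2 (silt): t_2 = 6.98 × 0.12 / 0.08742 = 9.582 d
Total t = Σ t_i = 20.84 days.

20.8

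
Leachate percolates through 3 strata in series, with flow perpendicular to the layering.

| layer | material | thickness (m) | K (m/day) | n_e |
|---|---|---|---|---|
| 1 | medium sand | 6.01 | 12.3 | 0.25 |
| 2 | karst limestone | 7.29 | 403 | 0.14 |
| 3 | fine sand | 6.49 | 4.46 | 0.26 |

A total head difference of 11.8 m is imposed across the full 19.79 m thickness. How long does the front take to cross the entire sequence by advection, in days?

With flow normal to the layers, continuity requires the same specific discharge q through every layer.
Σ(b_i/K_i) = 6.01/12.3 + 7.29/403 + 6.49/4.46 = 1.962 d.
q = Δh / Σ(b_i/K_i) = 11.8 / 1.962 = 6.015 m/day.
In each layer the seepage velocity is v_i = q/n_i, so the layer transit time is t_i = b_i·n_i / q:
  layer 1 (medium sand): t_1 = 6.01 × 0.25 / 6.015 = 0.2498 d
  layer 2 (karst limestone): t_2 = 7.29 × 0.14 / 6.015 = 0.1697 d
  layer 3 (fine sand): t_3 = 6.49 × 0.26 / 6.015 = 0.2805 d
Total t = Σ t_i = 0.7000 days.

0.700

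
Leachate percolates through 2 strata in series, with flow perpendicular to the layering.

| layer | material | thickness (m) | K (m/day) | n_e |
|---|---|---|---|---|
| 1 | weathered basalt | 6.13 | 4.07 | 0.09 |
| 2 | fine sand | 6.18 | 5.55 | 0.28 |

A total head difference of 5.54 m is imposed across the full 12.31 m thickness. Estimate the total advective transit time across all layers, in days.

1.08

With flow normal to the layers, continuity requires the same specific discharge q through every layer.
Σ(b_i/K_i) = 6.13/4.07 + 6.18/5.55 = 2.620 d.
q = Δh / Σ(b_i/K_i) = 5.54 / 2.620 = 2.115 m/day.
In each layer the seepage velocity is v_i = q/n_i, so the layer transit time is t_i = b_i·n_i / q:
  layer 1 (weathered basalt): t_1 = 6.13 × 0.09 / 2.115 = 0.2609 d
  layer 2 (fine sand): t_2 = 6.18 × 0.28 / 2.115 = 0.8182 d
Total t = Σ t_i = 1.079 days.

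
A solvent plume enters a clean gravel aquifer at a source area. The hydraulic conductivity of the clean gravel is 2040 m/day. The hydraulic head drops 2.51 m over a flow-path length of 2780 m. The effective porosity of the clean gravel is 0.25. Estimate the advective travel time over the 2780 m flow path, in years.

1.03

Hydraulic gradient i = Δh / L = 2.51 / 2780 = 0.0009029.
Darcy flux q = K · i = 2040 × 0.0009029 = 1.842 m/day.
Seepage velocity v = q / n_e = 1.842 / 0.25 = 7.367 m/day.
Travel time t = L / v = 2780 / 7.367 = 377.3 days = 1.033 years.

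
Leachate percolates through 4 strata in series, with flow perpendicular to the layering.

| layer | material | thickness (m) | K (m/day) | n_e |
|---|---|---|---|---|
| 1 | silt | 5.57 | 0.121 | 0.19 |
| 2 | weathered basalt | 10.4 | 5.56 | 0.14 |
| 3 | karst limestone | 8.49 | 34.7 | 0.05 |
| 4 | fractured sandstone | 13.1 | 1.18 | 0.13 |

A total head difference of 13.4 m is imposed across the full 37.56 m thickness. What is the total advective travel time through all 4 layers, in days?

With flow normal to the layers, continuity requires the same specific discharge q through every layer.
Σ(b_i/K_i) = 5.57/0.121 + 10.4/5.56 + 8.49/34.7 + 13.1/1.18 = 59.25 d.
q = Δh / Σ(b_i/K_i) = 13.4 / 59.25 = 0.2262 m/day.
In each layer the seepage velocity is v_i = q/n_i, so the layer transit time is t_i = b_i·n_i / q:
  layer 1 (silt): t_1 = 5.57 × 0.19 / 0.2262 = 4.679 d
  layer 2 (weathered basalt): t_2 = 10.4 × 0.14 / 0.2262 = 6.438 d
  layer 3 (karst limestone): t_3 = 8.49 × 0.05 / 0.2262 = 1.877 d
  layer 4 (fractured sandstone): t_4 = 13.1 × 0.13 / 0.2262 = 7.530 d
Total t = Σ t_i = 20.52 days.

20.5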